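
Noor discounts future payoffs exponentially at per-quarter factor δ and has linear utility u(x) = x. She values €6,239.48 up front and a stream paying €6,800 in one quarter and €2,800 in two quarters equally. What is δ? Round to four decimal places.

Present value of the stream is 6800·δ + 2800·δ². Indifference gives 6800δ + 2800δ² = 6239.48.
That is, 2800δ² + 6800δ − 6239.48 = 0, a quadratic in δ.
By the quadratic formula (taking the positive root), δ = (−6800 + √116122176.00) / 5600 ≈ 0.7100.

δ ≈ 0.7100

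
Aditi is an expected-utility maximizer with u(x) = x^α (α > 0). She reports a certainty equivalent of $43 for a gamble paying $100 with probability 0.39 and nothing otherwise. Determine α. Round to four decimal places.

Since u(0) = 0, the lottery's EU is 0.39·100^α.
Equating: 43^α = 0.39·100^α, i.e. 0.4300^α = 0.39.
α = ln(0.39) / ln(43/100) = -0.9416085/-0.8439701 ≈ 1.1157.

α ≈ 1.1157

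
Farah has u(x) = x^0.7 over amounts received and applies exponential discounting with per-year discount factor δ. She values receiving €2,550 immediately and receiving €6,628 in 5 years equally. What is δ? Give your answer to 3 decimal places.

δ ≈ 0.875

Indifference means u(2550) = δ^5 · u(6628), so δ^5 = u(2550)/u(6628).
With u(x) = x^0.7: δ^5 = 2550^0.7/6628^0.7 = (2550/6628)^0.7 = 0.51240.
Hence δ = (0.51240)^(1/5) = 0.87483.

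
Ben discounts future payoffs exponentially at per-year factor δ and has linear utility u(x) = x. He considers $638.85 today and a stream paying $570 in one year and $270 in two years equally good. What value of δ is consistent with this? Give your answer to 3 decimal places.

δ ≈ 0.810

Present value of the stream is 570·δ + 270·δ². Indifference gives 570δ + 270δ² = 638.85.
That is, 270δ² + 570δ − 638.85 = 0, a quadratic in δ.
By the quadratic formula (taking the positive root), δ = (−570 + √1014858.00) / 540 ≈ 0.810.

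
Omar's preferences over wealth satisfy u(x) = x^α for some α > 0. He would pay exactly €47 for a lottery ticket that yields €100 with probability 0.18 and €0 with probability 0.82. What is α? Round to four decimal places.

Since u(0) = 0, the lottery's EU is 0.18·100^α.
Equating: 47^α = 0.18·100^α, i.e. 0.4700^α = 0.18.
α = ln(0.18) / ln(47/100) = -1.7147984/-0.7550226 ≈ 2.2712.

α ≈ 2.2712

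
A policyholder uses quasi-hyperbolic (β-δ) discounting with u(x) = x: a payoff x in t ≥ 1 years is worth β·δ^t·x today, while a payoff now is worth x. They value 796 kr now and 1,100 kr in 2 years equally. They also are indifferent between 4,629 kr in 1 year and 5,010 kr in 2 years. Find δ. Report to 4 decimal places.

The second indifference involves only future payoffs, so β cancels: β·δ^1·4629 = β·δ^2·5010, giving δ = 4629/5010 = 0.92395.

δ ≈ 0.9240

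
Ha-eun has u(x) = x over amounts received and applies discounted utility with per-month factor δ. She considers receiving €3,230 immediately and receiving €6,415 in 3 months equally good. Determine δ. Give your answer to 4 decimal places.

Equating discounted utilities: u(3230) = δ^3·u(6415) ⇒ δ^3 = u(3230)/u(6415).
With u(x) = x: δ^3 = 3230/6415 = 0.50351.
Taking the cube root: δ = 0.50351^(1/3) ≈ 0.7956.

δ ≈ 0.7956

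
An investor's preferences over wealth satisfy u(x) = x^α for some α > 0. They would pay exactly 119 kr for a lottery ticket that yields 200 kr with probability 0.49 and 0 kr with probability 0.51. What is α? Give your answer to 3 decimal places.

EU(lottery) = 0.49·200^α + 0.51·0 = 0.49·200^α.
Equating: 119^α = 0.49·200^α, i.e. 0.5950^α = 0.49.
α = ln(0.49) / ln(119/200) = -0.713350/-0.519194 ≈ 1.374.

α ≈ 1.374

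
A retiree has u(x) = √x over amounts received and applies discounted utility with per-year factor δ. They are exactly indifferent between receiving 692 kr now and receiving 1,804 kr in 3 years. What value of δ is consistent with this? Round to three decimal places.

δ ≈ 0.852

Indifference means u(692) = δ^3 · u(1804), so δ^3 = u(692)/u(1804).
Since u(x) = √x, δ^3 = √(692/1804) = 0.61935.
Hence δ = (0.61935)^(1/3) = 0.85240.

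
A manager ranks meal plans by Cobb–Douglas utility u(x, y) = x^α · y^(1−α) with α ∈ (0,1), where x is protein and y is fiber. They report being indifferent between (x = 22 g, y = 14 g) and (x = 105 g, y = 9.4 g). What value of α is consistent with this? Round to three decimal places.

α ≈ 0.203

Indifference: 22^α · 14^(1−α) = 105^α · 9.4^(1−α).
(22/105)^α = (9.4/14)^(1−α); take logs: α·ln(22/105) = (1−α)·ln(9.4/14), i.e. α·-1.562918 = (1−α)·-0.398348.
So α/(1−α) = (-0.398348)/(-1.562918) = 0.254875, and α = 0.254875/1.254875 ≈ 0.203.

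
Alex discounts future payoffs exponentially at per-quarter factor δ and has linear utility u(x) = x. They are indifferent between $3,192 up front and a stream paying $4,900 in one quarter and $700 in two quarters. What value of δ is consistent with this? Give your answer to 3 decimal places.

δ ≈ 0.600

The stream is worth 4900δ + 700δ² today, so 4900δ + 700δ² = 3192.
So 700δ² + 4900δ − 3192 = 0.
By the quadratic formula (taking the positive root), δ = (−4900 + √32947600.00) / 1400 ≈ 0.600.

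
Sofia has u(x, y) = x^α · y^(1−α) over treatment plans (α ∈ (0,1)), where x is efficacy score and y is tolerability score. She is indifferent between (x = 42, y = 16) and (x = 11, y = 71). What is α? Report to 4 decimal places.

α ≈ 0.5266

Set the two utilities equal: 42^α·16^(1−α) = 11^α·71^(1−α).
Rearrange to (42/11)^α = (71/16)^(1−α) and take logs: α·1.3397743 = (1−α)·1.4900912.
So α/(1−α) = (1.4900912)/(1.3397743) = 1.1121957, and α = 1.1121957/2.1121957 ≈ 0.5266.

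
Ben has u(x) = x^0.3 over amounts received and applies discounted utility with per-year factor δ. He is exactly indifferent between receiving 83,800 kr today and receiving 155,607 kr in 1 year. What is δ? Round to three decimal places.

Indifference means u(83800) = δ · u(155607), so δ = u(83800)/u(155607).
Since u(x) = x^0.3, δ = (83800/155607)^0.3 = 0.53854^0.3 = 0.83055.

δ ≈ 0.831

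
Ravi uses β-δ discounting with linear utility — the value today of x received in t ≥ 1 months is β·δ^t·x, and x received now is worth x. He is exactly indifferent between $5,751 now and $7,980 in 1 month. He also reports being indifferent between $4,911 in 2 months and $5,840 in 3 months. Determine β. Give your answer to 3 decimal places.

The second indifference involves only future payoffs, so β cancels: β·δ^2·4911 = β·δ^3·5840, giving δ = 4911/5840 = 0.84092.
Substituting δ into 5751 = β·δ·7980: β = 5751/(6710.579) ≈ 0.857.

β ≈ 0.857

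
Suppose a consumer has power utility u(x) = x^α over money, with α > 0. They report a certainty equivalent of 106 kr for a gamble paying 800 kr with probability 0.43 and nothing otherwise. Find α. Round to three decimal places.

α ≈ 0.418

Since u(0) = 0, the lottery's EU is 0.43·800^α.
Equating: 106^α = 0.43·800^α, i.e. 0.1325^α = 0.43.
Take logs: α = ln 0.43 / ln(106/800) ≈ 0.41756.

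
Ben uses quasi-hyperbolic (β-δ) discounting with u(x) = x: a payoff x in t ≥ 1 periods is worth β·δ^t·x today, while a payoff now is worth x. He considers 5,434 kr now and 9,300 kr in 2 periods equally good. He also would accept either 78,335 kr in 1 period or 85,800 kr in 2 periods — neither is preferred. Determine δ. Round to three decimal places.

From the later pair, β·δ^1·78335 = β·δ^2·85800; dividing through, δ = 78335/85800 = 0.91300.

δ ≈ 0.913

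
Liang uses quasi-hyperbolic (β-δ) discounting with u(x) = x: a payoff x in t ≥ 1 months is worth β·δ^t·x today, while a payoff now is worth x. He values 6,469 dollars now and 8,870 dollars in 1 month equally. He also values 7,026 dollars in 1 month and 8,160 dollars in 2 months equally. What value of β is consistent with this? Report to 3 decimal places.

The second indifference involves only future payoffs, so β cancels: β·δ^1·7026 = β·δ^2·8160, giving δ = 7026/8160 = 0.86103.
Substituting δ into 6469 = β·δ·8870: β = 6469/(7637.331) ≈ 0.847.

β ≈ 0.847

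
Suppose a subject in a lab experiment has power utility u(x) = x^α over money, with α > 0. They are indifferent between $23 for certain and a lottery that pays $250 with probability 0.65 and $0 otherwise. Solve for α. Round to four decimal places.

EU(lottery) = 0.65·250^α + 0.35·0 = 0.65·250^α.
Setting u(23) equal to that: 23^α = 0.65·250^α ⇒ (23/250)^α = 0.65.
Take logs: α = ln 0.65 / ln(23/250) ≈ 0.180549.

α ≈ 0.1805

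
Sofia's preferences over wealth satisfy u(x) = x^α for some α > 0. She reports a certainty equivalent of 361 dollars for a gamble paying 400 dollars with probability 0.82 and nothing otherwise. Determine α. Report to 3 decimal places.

α ≈ 1.934

EU(lottery) = 0.82·400^α + 0.18·0 = 0.82·400^α.
Equating: 361^α = 0.82·400^α, i.e. 0.9025^α = 0.82.
Take logs: α = ln 0.82 / ln(361/400) ≈ 1.93447.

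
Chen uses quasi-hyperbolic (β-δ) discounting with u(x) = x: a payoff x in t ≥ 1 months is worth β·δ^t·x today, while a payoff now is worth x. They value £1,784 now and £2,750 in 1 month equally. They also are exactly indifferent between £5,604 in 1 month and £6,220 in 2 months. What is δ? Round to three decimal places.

δ ≈ 0.901

Both payoffs in the second observation are in the future, so β drops out: δ^1·5604 = δ^2·6220 ⇒ δ = 5604/6220 = 0.90096.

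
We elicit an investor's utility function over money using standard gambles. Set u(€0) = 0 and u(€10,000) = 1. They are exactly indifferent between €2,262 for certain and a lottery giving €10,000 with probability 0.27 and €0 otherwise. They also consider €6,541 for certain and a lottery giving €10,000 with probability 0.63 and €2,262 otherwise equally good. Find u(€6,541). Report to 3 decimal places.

The first gamble pins u(€2,262): it must equal 0.27·1 + 0.73·0 = 0.27.
Then u(€6,541) = 0.63·u(€10,000) + 0.37·u(€2,262) = 0.63·1.00 + 0.37·0.27 = 0.7299.

0.730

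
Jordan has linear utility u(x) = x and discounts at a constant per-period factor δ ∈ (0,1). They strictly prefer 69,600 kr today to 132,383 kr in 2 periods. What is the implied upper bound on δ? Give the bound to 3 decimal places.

Under u(x) = x this choice says 69600 > δ^2·132383.
Dividing by 132383: δ^2 < 0.52575. Both sides are positive, so the square root keeps the direction.
δ < 0.52575^(1/2) = 0.725.

δ < 0.725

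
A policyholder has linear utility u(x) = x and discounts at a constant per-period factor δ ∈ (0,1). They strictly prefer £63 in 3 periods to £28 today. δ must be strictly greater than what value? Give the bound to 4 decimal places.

δ > 0.7631

The preference means 28 < δ^3·63.
Dividing by 63: δ^3 > 0.44444. Both sides are positive, so the cube root keeps the direction.
δ > (28/63)^(1/3) ≈ 0.7631.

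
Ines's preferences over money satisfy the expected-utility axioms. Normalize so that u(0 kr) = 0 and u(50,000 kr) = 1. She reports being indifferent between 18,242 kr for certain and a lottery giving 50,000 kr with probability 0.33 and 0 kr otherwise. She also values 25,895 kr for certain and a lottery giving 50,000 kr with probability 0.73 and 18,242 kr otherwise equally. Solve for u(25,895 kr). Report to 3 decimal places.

0.819

First, u(18,242 kr) = 0.33·u(50,000 kr) + 0.67·u(0 kr) = 0.33.
The second indifference gives u(25,895 kr) = 0.73·u(50,000 kr) + 0.27·u(18,242 kr) = 0.73·1.00 + 0.27·0.33 = 0.8191.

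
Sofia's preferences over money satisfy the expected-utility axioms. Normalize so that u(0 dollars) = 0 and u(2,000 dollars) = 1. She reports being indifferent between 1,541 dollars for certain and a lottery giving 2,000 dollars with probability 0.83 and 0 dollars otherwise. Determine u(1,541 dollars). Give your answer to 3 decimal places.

The indifference gives u(1,541 dollars) = 0.83·u(2,000 dollars) + 0.17·u(0 dollars) = 0.83·1 + 0.17·0 = 0.83.

0.830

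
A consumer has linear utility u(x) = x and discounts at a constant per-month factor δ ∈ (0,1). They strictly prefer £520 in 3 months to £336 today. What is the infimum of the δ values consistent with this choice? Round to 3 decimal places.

δ > 0.865

The preference means 336 < δ^3·520.
Hence δ^3 > 336/520 = 0.64615, and x ↦ x^(1/3) is increasing on (0,∞).
δ > 0.64615^(1/3) = 0.865.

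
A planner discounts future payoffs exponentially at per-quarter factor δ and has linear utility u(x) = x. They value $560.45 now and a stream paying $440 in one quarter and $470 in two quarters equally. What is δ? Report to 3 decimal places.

Equating present values: 560.45 = 440δ + 470δ².
So 470δ² + 440δ − 560.45 = 0.
The positive root is δ = [−440 + √(440² + 4·470·560.45)] / (2·470) = (−440 + 1116.802)/940 ≈ 0.720.

δ ≈ 0.720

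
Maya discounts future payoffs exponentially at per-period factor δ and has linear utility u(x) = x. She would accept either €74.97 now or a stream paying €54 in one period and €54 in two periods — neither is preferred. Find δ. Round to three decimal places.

Present value of the stream is 54·δ + 54·δ². Indifference gives 54δ + 54δ² = 74.97.
So 54δ² + 54δ − 74.97 = 0.
δ = (−54 + √(54² + 4·54·74.97)) / (2·54) = (−54 + √19109.52) / 108 ≈ 0.780.

δ ≈ 0.780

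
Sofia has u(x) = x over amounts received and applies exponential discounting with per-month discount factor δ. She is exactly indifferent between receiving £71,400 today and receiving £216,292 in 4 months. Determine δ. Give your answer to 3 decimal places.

The payoff in 4 months is discounted by δ^4, so u(71400) = δ^4·u(216292) and δ^4 = u(71400)/u(216292).
With u(x) = x: δ^4 = 71400/216292 = 0.33011.
Hence δ = (0.33011)^(1/4) = 0.75799.

δ ≈ 0.758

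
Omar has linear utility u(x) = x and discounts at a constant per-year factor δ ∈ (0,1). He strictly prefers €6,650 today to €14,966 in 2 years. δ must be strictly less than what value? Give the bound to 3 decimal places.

δ < 0.667

Comparing present values: 6650 > δ^2·14966.
So δ^2 < 6650/14966 = 0.44434; taking the square root of both positive sides preserves the inequality.
δ < (6650/14966)^(1/2) ≈ 0.667.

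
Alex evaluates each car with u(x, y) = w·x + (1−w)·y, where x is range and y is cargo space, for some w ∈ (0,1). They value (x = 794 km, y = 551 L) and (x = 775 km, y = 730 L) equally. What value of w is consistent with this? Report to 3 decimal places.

w = 0.904

Indifference: w·794 + (1−w)·551 = w·775 + (1−w)·730.
Rearranging, 19·w − 179·(1−w) = 0.
So w/(1−w) = 179/19 = 9.4211, giving w = 179/(19+179) = 0.904.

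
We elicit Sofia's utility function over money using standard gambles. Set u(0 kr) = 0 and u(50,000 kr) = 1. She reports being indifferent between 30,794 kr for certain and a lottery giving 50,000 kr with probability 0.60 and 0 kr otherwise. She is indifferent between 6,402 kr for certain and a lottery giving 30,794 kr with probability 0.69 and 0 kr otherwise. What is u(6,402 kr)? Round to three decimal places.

First, u(30,794 kr) = 0.60·u(50,000 kr) + 0.40·u(0 kr) = 0.60.
The second indifference gives u(6,402 kr) = 0.69·u(30,794 kr) + 0.31·u(0 kr) = 0.69·0.60 + 0.31·0.00 = 0.4140.

0.414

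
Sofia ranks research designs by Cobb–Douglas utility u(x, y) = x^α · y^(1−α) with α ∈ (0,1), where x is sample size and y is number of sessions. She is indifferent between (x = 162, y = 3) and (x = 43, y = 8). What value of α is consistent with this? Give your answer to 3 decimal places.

α ≈ 0.425

Set the two utilities equal: 162^α·3^(1−α) = 43^α·8^(1−α).
Taking logs: α·ln 162 + (1−α)·ln 3 = α·ln 43 + (1−α)·ln 8, i.e. α·1.326396 = (1−α)·0.980829.
So α/(1−α) = (0.980829)/(1.326396) = 0.739469, and α = 0.739469/1.739469 ≈ 0.425.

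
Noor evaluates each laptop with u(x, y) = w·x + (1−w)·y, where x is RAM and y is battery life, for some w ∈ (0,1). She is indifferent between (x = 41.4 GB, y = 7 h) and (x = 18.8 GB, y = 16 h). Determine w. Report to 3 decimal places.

w = 0.285

Indifference: w·41.4 + (1−w)·7 = w·18.8 + (1−w)·16.
Rearranging, 22.6·w − 9·(1−w) = 0.
Hence w = 9/(22.6+9) = 9/31.6 = 0.285.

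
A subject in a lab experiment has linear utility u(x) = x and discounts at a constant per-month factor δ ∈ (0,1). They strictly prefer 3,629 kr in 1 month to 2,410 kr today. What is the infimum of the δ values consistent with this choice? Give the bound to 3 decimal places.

δ > 0.664

The preference means 2410 < δ·3629.
Dividing through by 3629 gives δ > 0.66409.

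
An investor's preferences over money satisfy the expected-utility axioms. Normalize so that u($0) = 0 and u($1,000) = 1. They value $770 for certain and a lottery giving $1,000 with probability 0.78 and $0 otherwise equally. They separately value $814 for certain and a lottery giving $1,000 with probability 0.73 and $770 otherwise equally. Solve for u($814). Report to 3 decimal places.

0.941

First, u($770) = 0.78·u($1,000) + 0.22·u($0) = 0.78.
Chaining: u($814) = 0.73·1.00 + 0.27·0.78 = 0.9406.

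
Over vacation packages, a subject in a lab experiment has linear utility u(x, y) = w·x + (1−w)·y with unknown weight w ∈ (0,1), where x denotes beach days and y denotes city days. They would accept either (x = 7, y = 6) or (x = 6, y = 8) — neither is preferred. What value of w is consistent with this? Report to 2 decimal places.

u(7,6) = u(6,8) means w·7 + (1−w)·6 = w·6 + (1−w)·8.
Collecting terms: w·1 = (1−w)·2.
So w/(1−w) = 2/1 = 2.0000, giving w = 2/(1+2) = 0.67.

w = 0.67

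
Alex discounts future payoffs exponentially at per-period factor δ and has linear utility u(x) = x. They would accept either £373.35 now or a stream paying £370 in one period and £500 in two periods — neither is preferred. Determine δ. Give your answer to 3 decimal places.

δ ≈ 0.570

The stream is worth 370δ + 500δ² today, so 370δ + 500δ² = 373.35.
Rearranged: 500δ² + 370δ − 373.35 = 0.
The positive root is δ = [−370 + √(370² + 4·500·373.35)] / (2·500) = (−370 + 940.000)/1000 ≈ 0.570.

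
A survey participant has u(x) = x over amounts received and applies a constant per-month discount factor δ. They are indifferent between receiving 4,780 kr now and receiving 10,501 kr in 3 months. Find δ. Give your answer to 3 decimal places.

δ ≈ 0.769

Equating discounted utilities: u(4780) = δ^3·u(10501) ⇒ δ^3 = u(4780)/u(10501).
With u(x) = x: δ^3 = 4780/10501 = 0.45519.
Hence δ = (0.45519)^(1/3) = 0.76925.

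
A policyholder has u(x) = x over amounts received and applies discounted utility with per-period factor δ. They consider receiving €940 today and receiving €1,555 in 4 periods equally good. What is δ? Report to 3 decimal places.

δ ≈ 0.882

The payoff in 4 periods is discounted by δ^4, so u(940) = δ^4·u(1555) and δ^4 = u(940)/u(1555).
With u(x) = x: δ^4 = 940/1555 = 0.60450.
So δ = 0.60450^(1/4) ≈ 0.882.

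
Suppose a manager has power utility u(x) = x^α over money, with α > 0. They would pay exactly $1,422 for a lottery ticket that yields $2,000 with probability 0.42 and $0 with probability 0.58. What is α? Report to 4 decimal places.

α ≈ 2.5434

Since u(0) = 0, the lottery's EU is 0.42·2000^α.
Equating: 1422^α = 0.42·2000^α, i.e. 0.7110^α = 0.42.
Take logs: α = ln 0.42 / ln(1422/2000) ≈ 2.543372.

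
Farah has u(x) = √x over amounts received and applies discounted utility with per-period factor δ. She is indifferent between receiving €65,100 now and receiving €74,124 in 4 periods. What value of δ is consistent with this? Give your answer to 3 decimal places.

δ ≈ 0.984

The payoff in 4 periods is discounted by δ^4, so u(65100) = δ^4·u(74124) and δ^4 = u(65100)/u(74124).
Since u(x) = √x, δ^4 = √(65100/74124) = 0.93715.
Hence δ = (0.93715)^(1/4) = 0.98390.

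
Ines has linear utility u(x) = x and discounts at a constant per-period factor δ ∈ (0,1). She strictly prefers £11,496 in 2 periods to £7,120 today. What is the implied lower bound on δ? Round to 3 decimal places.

Under u(x) = x this choice says 7120 < δ^2·11496.
Hence δ^2 > 7120/11496 = 0.61935, and x ↦ x^(1/2) is increasing on (0,∞).
δ > (7120/11496)^(1/2) ≈ 0.787.

δ > 0.787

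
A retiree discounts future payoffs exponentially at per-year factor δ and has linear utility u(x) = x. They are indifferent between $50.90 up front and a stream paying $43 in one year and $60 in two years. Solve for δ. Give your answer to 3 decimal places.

The stream is worth 43δ + 60δ² today, so 43δ + 60δ² = 50.90.
Rearranged: 60δ² + 43δ − 50.90 = 0.
By the quadratic formula (taking the positive root), δ = (−43 + √14065.00) / 120 ≈ 0.630.

δ ≈ 0.630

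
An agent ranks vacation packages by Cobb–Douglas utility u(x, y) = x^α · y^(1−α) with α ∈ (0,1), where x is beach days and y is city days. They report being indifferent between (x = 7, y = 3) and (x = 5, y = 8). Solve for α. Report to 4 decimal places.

α ≈ 0.7446

The Cobb–Douglas utilities coincide, so 7^α·3^(1−α) = 5^α·8^(1−α).
Taking logs: α·ln 7 + (1−α)·ln 3 = α·ln 5 + (1−α)·ln 8, i.e. α·0.3364722 = (1−α)·0.9808293.
So α/(1−α) = (0.9808293)/(0.3364722) = 2.9150382, and α = 2.9150382/3.9150382 ≈ 0.7446.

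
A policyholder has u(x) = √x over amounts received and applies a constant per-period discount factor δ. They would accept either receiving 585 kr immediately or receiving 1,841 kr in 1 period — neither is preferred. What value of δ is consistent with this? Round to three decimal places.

Indifference means u(585) = δ · u(1841), so δ = u(585)/u(1841).
Since u(x) = √x, δ = √(585/1841) = 0.56370.

δ ≈ 0.564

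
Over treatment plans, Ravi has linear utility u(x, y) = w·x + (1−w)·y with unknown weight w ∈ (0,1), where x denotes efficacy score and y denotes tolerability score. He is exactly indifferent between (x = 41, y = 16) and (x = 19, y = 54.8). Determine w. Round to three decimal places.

u(41,16) = u(19,54.8) means w·41 + (1−w)·16 = w·19 + (1−w)·54.8.
Collecting terms: w·22 = (1−w)·38.8.
So w/(1−w) = 38.8/22 = 1.7636, giving w = 38.8/(22+38.8) = 0.638.

w = 0.638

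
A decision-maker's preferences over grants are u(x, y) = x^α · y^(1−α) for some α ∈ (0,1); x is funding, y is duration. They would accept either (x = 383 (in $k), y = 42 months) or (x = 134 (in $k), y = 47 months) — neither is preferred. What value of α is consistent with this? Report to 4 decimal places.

α ≈ 0.0967

The Cobb–Douglas utilities coincide, so 383^α·42^(1−α) = 134^α·47^(1−α).
(383/134)^α = (47/42)^(1−α); take logs: α·ln(383/134) = (1−α)·ln(47/42), i.e. α·1.0501952 = (1−α)·0.1124780.
Thus α·(1.1626732) = 0.1124780, so α = 0.1124780/1.1626732 ≈ 0.0967.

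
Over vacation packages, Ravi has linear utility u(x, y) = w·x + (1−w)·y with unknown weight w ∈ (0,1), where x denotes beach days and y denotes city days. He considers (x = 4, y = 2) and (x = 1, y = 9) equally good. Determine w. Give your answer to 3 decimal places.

w = 0.700

u(4,2) = u(1,9) means w·4 + (1−w)·2 = w·1 + (1−w)·9.
w·(4−1) = (1−w)·(9−2), i.e. w·3 = (1−w)·7.
Hence w = 7/(3+7) = 7/10 = 0.700.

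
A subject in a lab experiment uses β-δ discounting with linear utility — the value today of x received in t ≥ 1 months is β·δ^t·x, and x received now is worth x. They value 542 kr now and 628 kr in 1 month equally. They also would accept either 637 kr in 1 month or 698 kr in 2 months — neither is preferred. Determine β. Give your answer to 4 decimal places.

β ≈ 0.9457

From the later pair, β·δ^1·637 = β·δ^2·698; dividing through, δ = 637/698 = 0.91261.
The first indifference: 542 = β·δ·628, so β = 542/(δ·628) = 542/(0.91261·628) ≈ 0.9457.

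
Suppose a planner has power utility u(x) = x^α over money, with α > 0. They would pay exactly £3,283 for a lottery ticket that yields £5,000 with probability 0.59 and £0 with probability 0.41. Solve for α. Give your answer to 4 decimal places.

α ≈ 1.2542

EU(lottery) = 0.59·5000^α + 0.41·0 = 0.59·5000^α.
Equating: 3283^α = 0.59·5000^α, i.e. 0.6566^α = 0.59.
Taking logs: α·ln(3283/5000) = ln(0.59), so α = -0.5276327 / -0.4206803 ≈ 1.2542.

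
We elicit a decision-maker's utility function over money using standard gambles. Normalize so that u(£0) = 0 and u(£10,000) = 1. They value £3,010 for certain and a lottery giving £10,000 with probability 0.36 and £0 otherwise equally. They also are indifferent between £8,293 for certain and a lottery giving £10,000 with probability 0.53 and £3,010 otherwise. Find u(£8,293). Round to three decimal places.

0.699

The first gamble pins u(£3,010): it must equal 0.36·1 + 0.64·0 = 0.36.
Chaining: u(£8,293) = 0.53·1.00 + 0.47·0.36 = 0.6992.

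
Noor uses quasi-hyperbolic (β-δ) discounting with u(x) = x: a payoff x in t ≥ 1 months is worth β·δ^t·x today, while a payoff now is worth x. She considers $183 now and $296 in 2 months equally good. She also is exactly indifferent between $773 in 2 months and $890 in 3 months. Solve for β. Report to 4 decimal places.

β ≈ 0.8196

Both payoffs in the second observation are in the future, so β drops out: δ^2·773 = δ^3·890 ⇒ δ = 773/890 = 0.86854.
The first indifference: 183 = β·δ^2·296, so β = 183/(δ^2·296) = 183/(0.75436·296) ≈ 0.8196.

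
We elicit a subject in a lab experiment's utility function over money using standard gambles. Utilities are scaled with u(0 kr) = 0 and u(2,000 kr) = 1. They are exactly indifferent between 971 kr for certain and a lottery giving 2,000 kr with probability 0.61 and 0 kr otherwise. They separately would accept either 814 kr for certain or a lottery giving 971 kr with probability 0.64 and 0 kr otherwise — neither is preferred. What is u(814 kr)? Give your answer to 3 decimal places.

From the first indifference, u(971 kr) = 0.61·u(2,000 kr) + 0.39·u(0 kr) = 0.61·1 + 0.39·0 = 0.61.
Chaining: u(814 kr) = 0.64·0.61 + 0.36·0.00 = 0.3904.

0.390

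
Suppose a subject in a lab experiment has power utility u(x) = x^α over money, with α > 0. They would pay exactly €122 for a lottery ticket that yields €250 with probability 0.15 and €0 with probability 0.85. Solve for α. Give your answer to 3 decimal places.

Since u(0) = 0, the lottery's EU is 0.15·250^α.
Equating: 122^α = 0.15·250^α, i.e. 0.4880^α = 0.15.
α = ln(0.15) / ln(122/250) = -1.897120/-0.717440 ≈ 2.644.

α ≈ 2.644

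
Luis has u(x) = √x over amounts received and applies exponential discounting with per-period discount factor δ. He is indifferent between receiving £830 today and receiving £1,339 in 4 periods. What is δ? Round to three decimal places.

Indifference means u(830) = δ^4 · u(1339), so δ^4 = u(830)/u(1339).
Since u(x) = √x, δ^4 = √(830/1339) = 0.78732.
Taking the 4th root: δ = 0.78732^(1/4) ≈ 0.942.

δ ≈ 0.942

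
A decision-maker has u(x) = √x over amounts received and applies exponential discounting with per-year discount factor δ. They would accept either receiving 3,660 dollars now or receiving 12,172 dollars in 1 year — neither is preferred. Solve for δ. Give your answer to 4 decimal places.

Indifference means u(3660) = δ · u(12172), so δ = u(3660)/u(12172).
Since u(x) = √x, δ = √(3660/12172) = 0.54835.

δ ≈ 0.5484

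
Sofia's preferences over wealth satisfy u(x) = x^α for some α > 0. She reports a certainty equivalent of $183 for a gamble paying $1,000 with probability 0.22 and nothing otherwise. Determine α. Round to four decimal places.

α ≈ 0.8916

The lottery's expected utility is 0.22·u(1000) + 0.78·u(0) = 0.22·1000^α (since u(0) = 0 for α > 0).
Indifference: 183^α = 0.22·1000^α, so (183/1000)^α = 0.22.
Take logs: α = ln 0.22 / ln(183/1000) ≈ 0.891571.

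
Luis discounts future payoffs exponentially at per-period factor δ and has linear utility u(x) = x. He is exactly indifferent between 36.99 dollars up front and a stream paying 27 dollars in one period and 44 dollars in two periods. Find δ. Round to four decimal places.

Present value of the stream is 27·δ + 44·δ². Indifference gives 27δ + 44δ² = 36.99.
So 44δ² + 27δ − 36.99 = 0.
By the quadratic formula (taking the positive root), δ = (−27 + √7239.24) / 88 ≈ 0.6600.

δ ≈ 0.6600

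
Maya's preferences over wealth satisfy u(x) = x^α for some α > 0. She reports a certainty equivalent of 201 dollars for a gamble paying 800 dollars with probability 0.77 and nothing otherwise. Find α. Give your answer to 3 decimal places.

α ≈ 0.189

The lottery's expected utility is 0.77·u(800) + 0.23·u(0) = 0.77·800^α (since u(0) = 0 for α > 0).
Indifference: 201^α = 0.77·800^α, so (201/800)^α = 0.77.
Take logs: α = ln 0.77 / ln(201/800) ≈ 0.18922.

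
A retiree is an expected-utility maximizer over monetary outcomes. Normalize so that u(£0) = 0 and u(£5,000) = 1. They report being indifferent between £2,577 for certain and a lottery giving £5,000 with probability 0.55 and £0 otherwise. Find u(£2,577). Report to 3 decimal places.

0.550

u(£2,577) equals the lottery's expected utility: 0.55·1 + 0.45·0 = 0.55.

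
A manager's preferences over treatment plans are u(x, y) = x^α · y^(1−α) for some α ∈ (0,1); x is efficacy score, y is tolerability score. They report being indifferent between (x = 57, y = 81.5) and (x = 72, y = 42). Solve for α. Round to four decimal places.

α ≈ 0.7394

Indifference: 57^α · 81.5^(1−α) = 72^α · 42^(1−α).
(57/72)^α = (42/81.5)^(1−α); take logs: α·ln(57/72) = (1−α)·ln(42/81.5), i.e. α·-0.2336149 = (1−α)·-0.6629334.
With A = -0.2336149 and B = -0.6629334: α·A = (1−α)·B, so α = B/(A+B) = -0.6629334/-0.8965483 ≈ 0.7394.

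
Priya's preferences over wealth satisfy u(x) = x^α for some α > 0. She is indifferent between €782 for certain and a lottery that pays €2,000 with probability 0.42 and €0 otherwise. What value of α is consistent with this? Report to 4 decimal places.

EU(lottery) = 0.42·2000^α + 0.58·0 = 0.42·2000^α.
Indifference: 782^α = 0.42·2000^α, so (782/2000)^α = 0.42.
α = ln(0.42) / ln(782/2000) = -0.8675006/-0.9390477 ≈ 0.9238.

α ≈ 0.9238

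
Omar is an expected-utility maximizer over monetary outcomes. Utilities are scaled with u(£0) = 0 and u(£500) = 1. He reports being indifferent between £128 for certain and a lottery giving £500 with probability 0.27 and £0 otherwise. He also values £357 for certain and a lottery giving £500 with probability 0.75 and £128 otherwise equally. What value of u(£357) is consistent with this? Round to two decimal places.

0.82

First, u(£128) = 0.27·u(£500) + 0.73·u(£0) = 0.27.
Chaining: u(£357) = 0.75·1.00 + 0.25·0.27 = 0.8175.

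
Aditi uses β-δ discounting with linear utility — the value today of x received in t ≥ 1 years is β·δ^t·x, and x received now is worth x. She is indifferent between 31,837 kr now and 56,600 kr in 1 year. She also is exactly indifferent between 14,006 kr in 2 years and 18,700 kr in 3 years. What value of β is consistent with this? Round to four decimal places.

Both payoffs in the second observation are in the future, so β drops out: δ^2·14006 = δ^3·18700 ⇒ δ = 14006/18700 = 0.74898.
Now use the now-vs-future pair: 31837 = β·δ·56600 gives β = 31837/(0.74898·56600) ≈ 0.7510.

β ≈ 0.7510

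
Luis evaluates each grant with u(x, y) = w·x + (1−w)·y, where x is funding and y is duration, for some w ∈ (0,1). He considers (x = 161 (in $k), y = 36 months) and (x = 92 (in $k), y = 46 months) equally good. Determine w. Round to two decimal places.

Indifference: w·161 + (1−w)·36 = w·92 + (1−w)·46.
w·(161−92) = (1−w)·(46−36), i.e. w·69 = (1−w)·10.
Hence w = 10/(69+10) = 10/79 = 0.13.

w = 0.13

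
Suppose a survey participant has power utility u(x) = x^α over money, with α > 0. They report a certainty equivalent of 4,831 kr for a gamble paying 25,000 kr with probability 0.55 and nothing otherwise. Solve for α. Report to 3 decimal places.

The lottery's expected utility is 0.55·u(25000) + 0.45·u(0) = 0.55·25000^α (since u(0) = 0 for α > 0).
Indifference: 4831^α = 0.55·25000^α, so (4831/25000)^α = 0.55.
Taking logs: α·ln(4831/25000) = ln(0.55), so α = -0.597837 / -1.643822 ≈ 0.364.

α ≈ 0.364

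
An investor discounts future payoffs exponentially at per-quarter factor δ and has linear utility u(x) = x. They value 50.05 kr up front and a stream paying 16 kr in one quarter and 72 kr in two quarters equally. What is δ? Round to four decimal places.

Present value of the stream is 16·δ + 72·δ². Indifference gives 16δ + 72δ² = 50.05.
Rearranged: 72δ² + 16δ − 50.05 = 0.
The positive root is δ = [−16 + √(16² + 4·72·50.05)] / (2·72) = (−16 + 121.121)/144 ≈ 0.7300.

δ ≈ 0.7300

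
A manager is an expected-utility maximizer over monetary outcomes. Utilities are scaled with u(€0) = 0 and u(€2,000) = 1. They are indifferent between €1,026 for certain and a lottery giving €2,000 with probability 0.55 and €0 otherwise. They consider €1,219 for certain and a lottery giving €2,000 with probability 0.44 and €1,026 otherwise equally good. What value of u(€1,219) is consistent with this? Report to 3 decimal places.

The first gamble pins u(€1,026): it must equal 0.55·1 + 0.45·0 = 0.55.
The second indifference gives u(€1,219) = 0.44·u(€2,000) + 0.56·u(€1,026) = 0.44·1.00 + 0.56·0.55 = 0.7480.

0.748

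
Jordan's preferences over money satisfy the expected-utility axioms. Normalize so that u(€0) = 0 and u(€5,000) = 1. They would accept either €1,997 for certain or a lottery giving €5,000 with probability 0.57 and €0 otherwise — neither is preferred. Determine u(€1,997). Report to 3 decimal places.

By the standard-gamble method, u(€1,997) is just the indifference probability on the best outcome: 0.57.

0.570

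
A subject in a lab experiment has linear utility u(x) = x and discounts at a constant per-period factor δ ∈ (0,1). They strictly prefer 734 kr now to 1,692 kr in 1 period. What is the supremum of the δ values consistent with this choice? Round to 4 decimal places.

The preference means 734 > δ·1692.
Dividing through by 1692 gives δ < 0.43381.

δ < 0.4338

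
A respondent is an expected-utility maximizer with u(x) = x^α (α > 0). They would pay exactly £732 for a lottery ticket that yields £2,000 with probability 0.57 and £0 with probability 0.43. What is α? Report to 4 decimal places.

α ≈ 0.5593

EU(lottery) = 0.57·2000^α + 0.43·0 = 0.57·2000^α.
Indifference: 732^α = 0.57·2000^α, so (732/2000)^α = 0.57.
Take logs: α = ln 0.57 / ln(732/2000) ≈ 0.559254.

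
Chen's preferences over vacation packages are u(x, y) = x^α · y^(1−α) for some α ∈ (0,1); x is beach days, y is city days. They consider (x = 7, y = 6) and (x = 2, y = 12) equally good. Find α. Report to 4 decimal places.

Indifference: 7^α · 6^(1−α) = 2^α · 12^(1−α).
(7/2)^α = (12/6)^(1−α); take logs: α·ln(7/2) = (1−α)·ln(12/6), i.e. α·1.2527630 = (1−α)·0.6931472.
Thus α·(1.9459102) = 0.6931472, so α = 0.6931472/1.9459102 ≈ 0.3562.

α ≈ 0.3562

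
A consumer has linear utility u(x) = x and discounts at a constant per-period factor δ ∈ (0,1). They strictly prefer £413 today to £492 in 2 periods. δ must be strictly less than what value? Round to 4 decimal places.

The preference means 413 > δ^2·492.
Hence δ^2 < 413/492 = 0.83943, and x ↦ x^(1/2) is increasing on (0,∞).
δ < 0.83943^(1/2) = 0.9162.

δ < 0.9162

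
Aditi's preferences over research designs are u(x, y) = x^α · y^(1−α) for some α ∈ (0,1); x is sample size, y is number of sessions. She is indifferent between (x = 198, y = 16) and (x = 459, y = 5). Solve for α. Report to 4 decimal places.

The Cobb–Douglas utilities coincide, so 198^α·16^(1−α) = 459^α·5^(1−α).
(198/459)^α = (5/16)^(1−α); take logs: α·ln(198/459) = (1−α)·ln(5/16), i.e. α·-0.8407832 = (1−α)·-1.1631508.
With A = -0.8407832 and B = -1.1631508: α·A = (1−α)·B, so α = B/(A+B) = -1.1631508/-2.0039340 ≈ 0.5804.

α ≈ 0.5804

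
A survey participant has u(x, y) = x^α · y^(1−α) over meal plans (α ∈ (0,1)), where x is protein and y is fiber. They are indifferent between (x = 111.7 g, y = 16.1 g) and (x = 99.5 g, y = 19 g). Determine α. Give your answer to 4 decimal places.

The Cobb–Douglas utilities coincide, so 111.7^α·16.1^(1−α) = 99.5^α·19^(1−α).
Rearrange to (111.7/99.5)^α = (19/16.1)^(1−α) and take logs: α·0.1156591 = (1−α)·0.1656197.
With A = 0.1156591 and B = 0.1656197: α·A = (1−α)·B, so α = B/(A+B) = 0.1656197/0.2812788 ≈ 0.5888.

α ≈ 0.5888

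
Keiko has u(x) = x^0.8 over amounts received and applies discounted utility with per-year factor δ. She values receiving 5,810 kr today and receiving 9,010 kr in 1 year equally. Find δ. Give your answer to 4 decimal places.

δ ≈ 0.7040

The payoff in 1 year is discounted by δ, so u(5810) = δ·u(9010) and δ = u(5810)/u(9010).
With u(x) = x^0.8: δ = 5810^0.8/9010^0.8 = (5810/9010)^0.8 = 0.70398.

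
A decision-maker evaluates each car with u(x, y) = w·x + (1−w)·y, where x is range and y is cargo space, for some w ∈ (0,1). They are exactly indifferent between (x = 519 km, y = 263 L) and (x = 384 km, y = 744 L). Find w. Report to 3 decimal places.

w = 0.781

Indifference: w·519 + (1−w)·263 = w·384 + (1−w)·744.
Rearranging, 135·w − 481·(1−w) = 0.
Hence w = 481/(135+481) = 481/616 = 0.781.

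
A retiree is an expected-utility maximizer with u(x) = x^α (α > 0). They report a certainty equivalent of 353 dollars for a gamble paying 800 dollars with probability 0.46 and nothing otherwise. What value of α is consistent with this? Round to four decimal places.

Since u(0) = 0, the lottery's EU is 0.46·800^α.
Setting u(353) equal to that: 353^α = 0.46·800^α ⇒ (353/800)^α = 0.46.
Taking logs: α·ln(353/800) = ln(0.46), so α = -0.7765288 / -0.8181437 ≈ 0.9491.

α ≈ 0.9491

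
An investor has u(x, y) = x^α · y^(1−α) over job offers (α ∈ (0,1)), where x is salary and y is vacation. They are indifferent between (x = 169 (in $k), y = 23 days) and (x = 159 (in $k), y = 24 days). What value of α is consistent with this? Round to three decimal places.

Set the two utilities equal: 169^α·23^(1−α) = 159^α·24^(1−α).
Taking logs: α·ln 169 + (1−α)·ln 23 = α·ln 159 + (1−α)·ln 24, i.e. α·0.060995 = (1−α)·0.042560.
Thus α·(0.103555) = 0.042560, so α = 0.042560/0.103555 ≈ 0.411.

α ≈ 0.411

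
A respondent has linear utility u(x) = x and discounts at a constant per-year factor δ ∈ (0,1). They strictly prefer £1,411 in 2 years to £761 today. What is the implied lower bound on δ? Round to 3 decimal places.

Under u(x) = x this choice says 761 < δ^2·1411.
Dividing by 1411: δ^2 > 0.53933. Both sides are positive, so the square root keeps the direction.
δ > (761/1411)^(1/2) ≈ 0.734.

δ > 0.734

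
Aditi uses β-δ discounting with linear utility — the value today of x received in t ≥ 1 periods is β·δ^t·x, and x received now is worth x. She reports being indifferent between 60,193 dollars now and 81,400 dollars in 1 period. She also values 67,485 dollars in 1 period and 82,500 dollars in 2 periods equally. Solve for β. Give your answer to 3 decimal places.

From the later pair, β·δ^1·67485 = β·δ^2·82500; dividing through, δ = 67485/82500 = 0.81800.
Now use the now-vs-future pair: 60193 = β·δ·81400 gives β = 60193/(0.81800·81400) ≈ 0.904.

β ≈ 0.904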